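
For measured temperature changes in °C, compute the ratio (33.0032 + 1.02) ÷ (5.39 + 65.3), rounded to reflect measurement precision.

0.481

33.0032 + 1.02 = 34.0232, limited to 2 d.p. → 4 s.f.; 5.39 + 65.3 = 70.69, limited to 1 d.p. → 3 s.f.
Carrying full precision, 34.0232 ÷ 70.69 = 0.481301457066…; keep min(4, 3) = 3 s.f.
Rounded to 3 significant figures: 0.481.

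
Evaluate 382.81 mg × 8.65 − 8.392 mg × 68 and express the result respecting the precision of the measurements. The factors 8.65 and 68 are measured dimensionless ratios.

2.74 × 10³ mg

382.81 × 8.65 = 3311.3065 → 3.31 × 10³ mg (3 s.f., last digit at the 10^1 place).
8.392 × 68 = 570.656 → 5.7 × 10² mg (2 s.f., last digit at the 10^1 place).
Difference: 2740.6505 mg; keep the coarser place, 10^1.
Result: 2.74 × 10³ mg.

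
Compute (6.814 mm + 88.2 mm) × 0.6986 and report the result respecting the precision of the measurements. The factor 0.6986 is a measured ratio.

66.4 mm

6.814 mm + 88.2 mm = 95.014 mm; the sum is limited to 1 decimal place (3 s.f.).
Carrying full precision, 95.014 × 0.6986 = 66.3767804 mm; 0.6986 has 4 s.f., so the result keeps min(3, 4) = 3 s.f.
Rounded to 3 significant figures: 66.4 mm.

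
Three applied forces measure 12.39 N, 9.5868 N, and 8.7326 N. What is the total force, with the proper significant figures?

30.71 N

12.39 N + 9.5868 N + 8.7326 N = 30.7094 N.
Addition/subtraction keeps the fewest decimal places: 12.39 → 2 decimal places, 9.5868 → 4 decimal places, 8.7326 → 4 decimal places; limit is 2.
Rounded to 2 decimal places: 30.71 N.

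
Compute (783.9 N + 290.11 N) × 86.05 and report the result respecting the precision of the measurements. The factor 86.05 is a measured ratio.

783.9 N + 290.11 N = 1074.01 N; the sum is limited to 1 decimal place (5 s.f.).
Carrying full precision, 1074.01 × 86.05 = 92418.5605 N; 86.05 has 4 s.f., so the result keeps min(5, 4) = 4 s.f.
Rounded to 4 significant figures: 9.242 × 10⁴ N.

9.242 × 10⁴ N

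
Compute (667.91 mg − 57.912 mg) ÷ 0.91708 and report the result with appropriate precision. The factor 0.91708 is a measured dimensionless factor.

667.91 mg − 57.912 mg = 609.998 mg; the difference is limited to 2 decimal places (5 s.f.).
Carrying full precision, 609.998 ÷ 0.91708 = 665.152440354… mg; 0.91708 has 5 s.f., so the result keeps min(5, 5) = 5 s.f.
Rounded to 5 significant figures: 665.15 mg.

665.15 mg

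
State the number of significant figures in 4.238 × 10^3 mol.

4.238 × 10^3: in scientific notation every digit of the coefficient is significant.

4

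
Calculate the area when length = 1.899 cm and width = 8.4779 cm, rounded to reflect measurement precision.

16.10 cm²

area = 1.899 cm × 8.4779 cm = 16.0995321 cm².
1.899 has 4 significant figures; 8.4779 has 5.
Division/multiplication keeps the fewest: 4 significant figures.
Rounded: 16.10 cm².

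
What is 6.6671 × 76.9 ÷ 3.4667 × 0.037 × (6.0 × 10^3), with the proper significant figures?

3.3 × 10^4

6.6671 × 76.9 ÷ 3.4667 × 0.037 × (6.0 × 10^3) = 32832.2028961…
Multiplication/division keeps the fewest significant figures: 6.6671 → 5 s.f., 76.9 → 3 s.f., 3.4667 → 5 s.f., 0.037 → 2 s.f., 6.0 × 10^3 → 2 s.f.; limit is 2.
Rounded to 2 significant figures: 3.3 × 10^4.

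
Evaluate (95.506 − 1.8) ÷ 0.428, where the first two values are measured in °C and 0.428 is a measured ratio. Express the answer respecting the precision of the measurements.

95.506 °C − 1.8 °C = 93.706 °C; the difference is limited to 1 decimal place (3 s.f.).
Carrying full precision, 93.706 ÷ 0.428 = 218.939252336… °C; 0.428 has 3 s.f., so the result keeps min(3, 3) = 3 s.f.
Rounded to 3 significant figures: 219 °C.

219 °C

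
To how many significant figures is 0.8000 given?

4

0.8000: leading zeros are not significant; trailing zeros after a decimal point are significant.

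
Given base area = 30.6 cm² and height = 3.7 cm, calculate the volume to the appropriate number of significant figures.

1.1 × 10² cm³

volume = 30.6 cm² × 3.7 cm = 113.22 cm³.
30.6 has 3 significant figures; 3.7 has 2.
Division/multiplication keeps the fewest: 2 significant figures.
Rounded: 1.1 × 10² cm³.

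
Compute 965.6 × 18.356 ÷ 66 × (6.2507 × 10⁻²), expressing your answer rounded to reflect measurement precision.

17

965.6 × 18.356 ÷ 66 × (6.2507 × 10⁻²) = 16.7864950284…
Multiplication/division keeps the fewest significant figures: 965.6 → 4 s.f., 18.356 → 5 s.f., 66 → 2 s.f., 6.2507 × 10⁻² → 5 s.f.; limit is 2.
Rounded to 2 significant figures: 17.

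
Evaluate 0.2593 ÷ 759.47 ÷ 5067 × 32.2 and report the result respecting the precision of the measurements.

0.2593 ÷ 759.47 ÷ 5067 × 32.2 = 0.00000216968587068…
Multiplication/division keeps the fewest significant figures: 0.2593 → 4 s.f., 759.47 → 5 s.f., 5067 → 4 s.f., 32.2 → 3 s.f.; limit is 3.
Rounded to 3 significant figures: 2.17 × 10^-6.

2.17 × 10^-6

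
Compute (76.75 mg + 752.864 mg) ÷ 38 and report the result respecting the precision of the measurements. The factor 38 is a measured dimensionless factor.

22 mg

76.75 mg + 752.864 mg = 829.614 mg; the sum is limited to 2 decimal places (5 s.f.).
Carrying full precision, 829.614 ÷ 38 = 21.8319473684… mg; 38 has 2 s.f., so the result keeps min(5, 2) = 2 s.f.
Rounded to 2 significant figures: 22 mg.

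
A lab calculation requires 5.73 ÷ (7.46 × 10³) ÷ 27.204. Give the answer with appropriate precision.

2.82 × 10⁻⁵

5.73 ÷ (7.46 × 10³) ÷ 27.204 = 0.0000282346902935…
Multiplication/division keeps the fewest significant figures: 5.73 → 3 s.f., 7.46 × 10³ → 3 s.f., 27.204 → 5 s.f.; limit is 3.
Rounded to 3 significant figures: 2.82 × 10⁻⁵.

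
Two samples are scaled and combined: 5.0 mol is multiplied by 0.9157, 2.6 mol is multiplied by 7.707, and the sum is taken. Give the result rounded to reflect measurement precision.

5.0 × 0.9157 = 4.5785 → 4.6 mol (2 s.f., last digit at the 10^-1 place).
2.6 × 7.707 = 20.0382 → 20. mol (2 s.f., last digit at the 10^0 place).
Sum: 24.6167 mol; keep the coarser place, 10^0.
Result: 25 mol.

25 mol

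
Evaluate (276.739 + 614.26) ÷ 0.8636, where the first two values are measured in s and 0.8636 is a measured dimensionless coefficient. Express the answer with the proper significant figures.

276.739 s + 614.26 s = 890.999 s; the sum is limited to 2 decimal places (5 s.f.).
Carrying full precision, 890.999 ÷ 0.8636 = 1031.72649375… s; 0.8636 has 4 s.f., so the result keeps min(5, 4) = 4 s.f.
Rounded to 4 significant figures: 1032 s.

1032 s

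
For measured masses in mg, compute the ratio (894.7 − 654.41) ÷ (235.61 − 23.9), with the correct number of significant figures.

894.7 − 654.41 = 240.29, limited to 1 d.p. → 4 s.f.; 235.61 − 23.9 = 211.71, limited to 1 d.p. → 4 s.f.
Carrying full precision, 240.29 ÷ 211.71 = 1.13499598507…; keep min(4, 4) = 4 s.f.
Rounded to 4 significant figures: 1.135.

1.135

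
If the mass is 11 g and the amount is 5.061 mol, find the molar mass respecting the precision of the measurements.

2.2 g/mol

molar mass = 11 g ÷ 5.061 mol = 2.17348350128… g/mol.
11 has 2 significant figures; 5.061 has 4.
Division/multiplication keeps the fewest: 2 significant figures.
Rounded: 2.2 g/mol.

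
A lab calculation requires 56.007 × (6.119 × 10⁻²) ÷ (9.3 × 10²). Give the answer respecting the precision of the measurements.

56.007 × (6.119 × 10⁻²) ÷ (9.3 × 10²) = 0.00368501970968…
Multiplication/division keeps the fewest significant figures: 56.007 → 5 s.f., 6.119 × 10⁻² → 4 s.f., 9.3 × 10² → 2 s.f.; limit is 2.
Rounded to 2 significant figures: 0.0037.

0.0037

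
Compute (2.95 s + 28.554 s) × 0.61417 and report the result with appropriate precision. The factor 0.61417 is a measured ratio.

2.95 s + 28.554 s = 31.504 s; the sum is limited to 2 decimal places (4 s.f.).
Carrying full precision, 31.504 × 0.61417 = 19.34881168 s; 0.61417 has 5 s.f., so the result keeps min(4, 5) = 4 s.f.
Rounded to 4 significant figures: 19.35 s.

19.35 s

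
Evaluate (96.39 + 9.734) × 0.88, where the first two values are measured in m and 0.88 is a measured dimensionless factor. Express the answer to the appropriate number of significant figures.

96.39 m + 9.734 m = 106.124 m; the sum is limited to 2 decimal places (5 s.f.).
Carrying full precision, 106.124 × 0.88 = 93.38912 m; 0.88 has 2 s.f., so the result keeps min(5, 2) = 2 s.f.
Rounded to 2 significant figures: 93 m.

93 m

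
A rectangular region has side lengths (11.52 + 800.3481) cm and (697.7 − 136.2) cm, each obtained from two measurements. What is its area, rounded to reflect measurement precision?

4.559 × 10^5 cm²

11.52 + 800.3481 = 811.8681, limited to 2 d.p. → 5 s.f.; 697.7 − 136.2 = 561.5, limited to 1 d.p. → 4 s.f.
Carrying full precision, 811.8681 × 561.5 = 455863.93815; keep min(5, 4) = 4 s.f.
Rounded to 4 significant figures: 4.559 × 10^5 cm².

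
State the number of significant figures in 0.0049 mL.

0.0049: leading zeros are not significant.

2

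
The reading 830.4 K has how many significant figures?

830.4: zeros between nonzero digits are significant.

4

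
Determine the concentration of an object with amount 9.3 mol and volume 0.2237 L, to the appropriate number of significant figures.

42 mol/L

concentration = 9.3 mol ÷ 0.2237 L = 41.5735359857… mol/L.
9.3 has 2 significant figures; 0.2237 has 4.
Division/multiplication keeps the fewest: 2 significant figures.
Rounded: 42 mol/L.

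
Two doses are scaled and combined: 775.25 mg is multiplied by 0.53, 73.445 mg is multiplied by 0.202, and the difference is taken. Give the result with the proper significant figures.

4.0 × 10^2 mg

775.25 × 0.53 = 410.8825 → 4.1 × 10^2 mg (2 s.f., last digit at the 10^1 place).
73.445 × 0.202 = 14.83589 → 14.8 mg (3 s.f., last digit at the 10^-1 place).
Difference: 396.04661 mg; keep the coarser place, 10^1.
Result: 4.0 × 10^2 mg.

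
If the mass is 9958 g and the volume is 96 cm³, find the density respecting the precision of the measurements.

density = 9958 g ÷ 96 cm³ = 103.729166667… g/cm³.
9958 has 4 significant figures; 96 has 2.
Division/multiplication keeps the fewest: 2 significant figures.
Rounded: 1.0 × 10² g/cm³.

1.0 × 10² g/cm³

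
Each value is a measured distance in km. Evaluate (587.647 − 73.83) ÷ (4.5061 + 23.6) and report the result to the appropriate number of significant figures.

18.3

587.647 − 73.83 = 513.817, limited to 2 d.p. → 5 s.f.; 4.5061 + 23.6 = 28.1061, limited to 1 d.p. → 3 s.f.
Carrying full precision, 513.817 ÷ 28.1061 = 18.2813339453…; keep min(5, 3) = 3 s.f.
Rounded to 3 significant figures: 18.3.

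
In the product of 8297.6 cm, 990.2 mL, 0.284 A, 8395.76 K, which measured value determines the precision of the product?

8297.6 cm → 5 s.f.; 990.2 mL → 4 s.f.; 0.284 A → 3 s.f.; 8395.76 K → 6 s.f.
The fewest is 3 significant figures, from 0.284 A.

0.284 A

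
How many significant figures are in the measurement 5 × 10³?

5 × 10³: in scientific notation every digit of the coefficient is significant.

1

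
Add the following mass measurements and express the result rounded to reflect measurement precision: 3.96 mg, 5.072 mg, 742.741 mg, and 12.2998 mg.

764.07 mg

3.96 mg + 5.072 mg + 742.741 mg + 12.2998 mg = 764.0728 mg.
Addition/subtraction keeps the fewest decimal places: 3.96 → 2 decimal places, 5.072 → 3 decimal places, 742.741 → 3 decimal places, 12.2998 → 4 decimal places; limit is 2.
Rounded to 2 decimal places: 764.07 mg.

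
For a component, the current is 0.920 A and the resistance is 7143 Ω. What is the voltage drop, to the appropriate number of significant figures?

voltage drop = 0.920 A × 7143 Ω = 6571.56 V.
0.920 has 3 significant figures; 7143 has 4.
Division/multiplication keeps the fewest: 3 significant figures.
Rounded: 6.57 × 10³ V.

6.57 × 10³ V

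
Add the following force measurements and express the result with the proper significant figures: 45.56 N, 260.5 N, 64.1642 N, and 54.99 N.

45.56 N + 260.5 N + 64.1642 N + 54.99 N = 425.2142 N.
Addition/subtraction keeps the fewest decimal places: 45.56 → 2 decimal places, 260.5 → 1 decimal place, 64.1642 → 4 decimal places, 54.99 → 2 decimal places; limit is 1.
Rounded to 1 decimal place: 425.2 N.

425.2 N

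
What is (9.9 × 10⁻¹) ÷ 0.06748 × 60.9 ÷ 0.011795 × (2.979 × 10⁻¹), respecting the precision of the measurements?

2.3 × 10⁴

(9.9 × 10⁻¹) ÷ 0.06748 × 60.9 ÷ 0.011795 × (2.979 × 10⁻¹) = 22565.7603352…
Multiplication/division keeps the fewest significant figures: 9.9 × 10⁻¹ → 2 s.f., 0.06748 → 4 s.f., 60.9 → 3 s.f., 0.011795 → 5 s.f., 2.979 × 10⁻¹ → 4 s.f.; limit is 2.
Rounded to 2 significant figures: 2.3 × 10⁴.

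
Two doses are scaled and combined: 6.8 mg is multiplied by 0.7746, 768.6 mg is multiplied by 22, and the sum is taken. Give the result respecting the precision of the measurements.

1.7 × 10⁴ mg

6.8 × 0.7746 = 5.26728 → 5.3 mg (2 s.f., last digit at the 10^-1 place).
768.6 × 22 = 16909.2 → 1.7 × 10⁴ mg (2 s.f., last digit at the 10^3 place).
Sum: 16914.46728 mg; keep the coarser place, 10^3.
Result: 1.7 × 10⁴ mg.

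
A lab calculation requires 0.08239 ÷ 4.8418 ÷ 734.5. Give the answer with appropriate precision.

0.08239 ÷ 4.8418 ÷ 734.5 = 0.0000231673231585…
Multiplication/division keeps the fewest significant figures: 0.08239 → 4 s.f., 4.8418 → 5 s.f., 734.5 → 4 s.f.; limit is 4.
Rounded to 4 significant figures: 2.317 × 10⁻⁵.

2.317 × 10⁻⁵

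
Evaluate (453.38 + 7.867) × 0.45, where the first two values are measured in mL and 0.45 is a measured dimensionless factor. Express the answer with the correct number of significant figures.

453.38 mL + 7.867 mL = 461.247 mL; the sum is limited to 2 decimal places (5 s.f.).
Carrying full precision, 461.247 × 0.45 = 207.56115 mL; 0.45 has 2 s.f., so the result keeps min(5, 2) = 2 s.f.
Rounded to 2 significant figures: 2.1 × 10² mL.

2.1 × 10² mL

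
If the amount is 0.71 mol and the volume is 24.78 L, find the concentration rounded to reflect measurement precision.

concentration = 0.71 mol ÷ 24.78 L = 0.0286521388216… mol/L.
0.71 has 2 significant figures; 24.78 has 4.
Division/multiplication keeps the fewest: 2 significant figures.
Rounded: 0.029 mol/L.

0.029 mol/L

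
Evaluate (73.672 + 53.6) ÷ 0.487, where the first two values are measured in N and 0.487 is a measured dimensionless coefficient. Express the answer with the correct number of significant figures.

73.672 N + 53.6 N = 127.272 N; the sum is limited to 1 decimal place (4 s.f.).
Carrying full precision, 127.272 ÷ 0.487 = 261.338809035… N; 0.487 has 3 s.f., so the result keeps min(4, 3) = 3 s.f.
Rounded to 3 significant figures: 261 N.

261 N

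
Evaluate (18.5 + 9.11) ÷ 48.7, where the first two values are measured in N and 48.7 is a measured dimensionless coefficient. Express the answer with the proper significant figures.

18.5 N + 9.11 N = 27.61 N; the sum is limited to 1 decimal place (3 s.f.).
Carrying full precision, 27.61 ÷ 48.7 = 0.566940451745… N; 48.7 has 3 s.f., so the result keeps min(3, 3) = 3 s.f.
Rounded to 3 significant figures: 0.567 N.

0.567 N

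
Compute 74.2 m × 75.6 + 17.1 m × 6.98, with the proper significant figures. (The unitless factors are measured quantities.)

5.73 × 10³ m

74.2 × 75.6 = 5609.52 → 5.61 × 10³ m (3 s.f., last digit at the 10^1 place).
17.1 × 6.98 = 119.358 → 119 m (3 s.f., last digit at the 10^0 place).
Sum: 5728.878 m; keep the coarser place, 10^1.
Result: 5.73 × 10³ m.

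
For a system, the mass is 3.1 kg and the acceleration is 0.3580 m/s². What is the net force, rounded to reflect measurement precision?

net force = 3.1 kg × 0.3580 m/s² = 1.1098 N.
3.1 has 2 significant figures; 0.3580 has 4.
Division/multiplication keeps the fewest: 2 significant figures.
Rounded: 1.1 N.

1.1 N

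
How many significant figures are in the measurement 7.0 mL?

7.0: trailing zeros after a decimal point are significant.

2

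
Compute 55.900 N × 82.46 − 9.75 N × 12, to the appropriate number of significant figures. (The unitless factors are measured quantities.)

55.900 × 82.46 = 4609.514 → 4610. N (4 s.f., last digit at the 10^0 place).
9.75 × 12 = 117 → 1.2 × 10^2 N (2 s.f., last digit at the 10^1 place).
Difference: 4492.514 N; keep the coarser place, 10^1.
Result: 4.49 × 10^3 N.

4.49 × 10^3 N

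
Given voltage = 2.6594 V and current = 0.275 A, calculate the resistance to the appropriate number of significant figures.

9.67 Ω

resistance = 2.6594 V ÷ 0.275 A = 9.67054545455… Ω.
2.6594 has 5 significant figures; 0.275 has 3.
Division/multiplication keeps the fewest: 3 significant figures.
Rounded: 9.67 Ω.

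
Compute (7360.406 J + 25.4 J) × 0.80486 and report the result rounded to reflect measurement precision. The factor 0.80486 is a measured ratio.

7360.406 J + 25.4 J = 7385.806 J; the sum is limited to 1 decimal place (5 s.f.).
Carrying full precision, 7385.806 × 0.80486 = 5944.53981716 J; 0.80486 has 5 s.f., so the result keeps min(5, 5) = 5 s.f.
Rounded to 5 significant figures: 5944.5 J.

5944.5 J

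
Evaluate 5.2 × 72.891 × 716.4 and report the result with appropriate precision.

2.7 × 10^5

5.2 × 72.891 × 716.4 = 271539.38448
Multiplication/division keeps the fewest significant figures: 5.2 → 2 s.f., 72.891 → 5 s.f., 716.4 → 4 s.f.; limit is 2.
Rounded to 2 significant figures: 2.7 × 10^5.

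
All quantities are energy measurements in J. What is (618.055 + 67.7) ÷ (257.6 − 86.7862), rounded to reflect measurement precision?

4.015

618.055 + 67.7 = 685.755, limited to 1 d.p. → 4 s.f.; 257.6 − 86.7862 = 170.8138, limited to 1 d.p. → 4 s.f.
Carrying full precision, 685.755 ÷ 170.8138 = 4.01463464896…; keep min(4, 4) = 4 s.f.
Rounded to 4 significant figures: 4.015.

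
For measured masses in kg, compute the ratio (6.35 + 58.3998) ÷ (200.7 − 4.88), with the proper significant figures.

0.3307

6.35 + 58.3998 = 64.7498, limited to 2 d.p. → 4 s.f.; 200.7 − 4.88 = 195.82, limited to 1 d.p. → 4 s.f.
Carrying full precision, 64.7498 ÷ 195.82 = 0.330659789603…; keep min(4, 4) = 4 s.f.
Rounded to 4 significant figures: 0.3307.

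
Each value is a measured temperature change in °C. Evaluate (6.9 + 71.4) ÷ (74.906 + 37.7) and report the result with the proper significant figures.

0.695

6.9 + 71.4 = 78.3, limited to 1 d.p. → 3 s.f.; 74.906 + 37.7 = 112.606, limited to 1 d.p. → 4 s.f.
Carrying full precision, 78.3 ÷ 112.606 = 0.695344830648…; keep min(3, 4) = 3 s.f.
Rounded to 3 significant figures: 0.695.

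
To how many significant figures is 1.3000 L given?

1.3000: trailing zeros after a decimal point are significant.

5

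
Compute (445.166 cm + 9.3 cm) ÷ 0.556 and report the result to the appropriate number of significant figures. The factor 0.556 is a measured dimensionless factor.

445.166 cm + 9.3 cm = 454.466 cm; the sum is limited to 1 decimal place (4 s.f.).
Carrying full precision, 454.466 ÷ 0.556 = 817.384892086… cm; 0.556 has 3 s.f., so the result keeps min(4, 3) = 3 s.f.
Rounded to 3 significant figures: 817 cm.

817 cm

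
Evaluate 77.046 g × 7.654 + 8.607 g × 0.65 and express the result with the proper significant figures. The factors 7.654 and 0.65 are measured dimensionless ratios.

77.046 × 7.654 = 589.710084 → 589.7 g (4 s.f., last digit at the 10^-1 place).
8.607 × 0.65 = 5.59455 → 5.6 g (2 s.f., last digit at the 10^-1 place).
Sum: 595.304634 g; keep the coarser place, 10^-1.
Result: 595.3 g.

595.3 g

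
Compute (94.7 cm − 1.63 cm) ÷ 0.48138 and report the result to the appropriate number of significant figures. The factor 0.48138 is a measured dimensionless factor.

94.7 cm − 1.63 cm = 93.07 cm; the difference is limited to 1 decimal place (3 s.f.).
Carrying full precision, 93.07 ÷ 0.48138 = 193.339980888… cm; 0.48138 has 5 s.f., so the result keeps min(3, 5) = 3 s.f.
Rounded to 3 significant figures: 1.93 × 10^2 cm.

1.93 × 10^2 cm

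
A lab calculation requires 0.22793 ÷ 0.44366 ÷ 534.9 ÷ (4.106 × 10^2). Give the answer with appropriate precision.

0.22793 ÷ 0.44366 ÷ 534.9 ÷ (4.106 × 10^2) = 0.00000233915862044…
Multiplication/division keeps the fewest significant figures: 0.22793 → 5 s.f., 0.44366 → 5 s.f., 534.9 → 4 s.f., 4.106 × 10^2 → 4 s.f.; limit is 4.
Rounded to 4 significant figures: 2.339 × 10^-6.

2.339 × 10^-6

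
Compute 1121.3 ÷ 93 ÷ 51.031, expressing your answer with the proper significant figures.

1121.3 ÷ 93 ÷ 51.031 = 0.236267940023…
Multiplication/division keeps the fewest significant figures: 1121.3 → 5 s.f., 93 → 2 s.f., 51.031 → 5 s.f.; limit is 2.
Rounded to 2 significant figures: 0.24.

0.24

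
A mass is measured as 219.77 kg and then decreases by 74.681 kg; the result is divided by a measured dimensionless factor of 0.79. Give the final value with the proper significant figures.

1.8 × 10² kg

219.77 kg − 74.681 kg = 145.089 kg; the difference is limited to 2 decimal places (5 s.f.).
Carrying full precision, 145.089 ÷ 0.79 = 183.656962025… kg; 0.79 has 2 s.f., so the result keeps min(5, 2) = 2 s.f.
Rounded to 2 significant figures: 1.8 × 10² kg.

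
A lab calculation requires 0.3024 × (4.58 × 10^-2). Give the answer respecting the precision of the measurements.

0.0138

0.3024 × (4.58 × 10^-2) = 0.01384992
Multiplication/division keeps the fewest significant figures: 0.3024 → 4 s.f., 4.58 × 10^-2 → 3 s.f.; limit is 3.
Rounded to 3 significant figures: 0.0138.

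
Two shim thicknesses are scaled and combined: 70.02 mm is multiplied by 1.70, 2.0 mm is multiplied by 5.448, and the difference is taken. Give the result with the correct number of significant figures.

70.02 × 1.70 = 119.034 → 119 mm (3 s.f., last digit at the 10^0 place).
2.0 × 5.448 = 10.896 → 11 mm (2 s.f., last digit at the 10^0 place).
Difference: 108.138 mm; keep the coarser place, 10^0.
Result: 108 mm.

108 mm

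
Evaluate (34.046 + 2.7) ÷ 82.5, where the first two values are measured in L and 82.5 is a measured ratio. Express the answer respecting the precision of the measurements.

0.445 L

34.046 L + 2.7 L = 36.746 L; the sum is limited to 1 decimal place (3 s.f.).
Carrying full precision, 36.746 ÷ 82.5 = 0.445406060606… L; 82.5 has 3 s.f., so the result keeps min(3, 3) = 3 s.f.
Rounded to 3 significant figures: 0.445 L.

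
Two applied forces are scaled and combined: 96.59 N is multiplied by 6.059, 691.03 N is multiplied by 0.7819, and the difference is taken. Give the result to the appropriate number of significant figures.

96.59 × 6.059 = 585.23881 → 585.2 N (4 s.f., last digit at the 10^-1 place).
691.03 × 0.7819 = 540.316357 → 540.3 N (4 s.f., last digit at the 10^-1 place).
Difference: 44.922453 N; keep the coarser place, 10^-1.
Result: 44.9 N.

44.9 N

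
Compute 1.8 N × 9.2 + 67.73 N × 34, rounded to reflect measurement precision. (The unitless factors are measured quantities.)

1.8 × 9.2 = 16.56 → 17 N (2 s.f., last digit at the 10^0 place).
67.73 × 34 = 2302.82 → 2.3 × 10^3 N (2 s.f., last digit at the 10^2 place).
Sum: 2319.38 N; keep the coarser place, 10^2.
Result: 2.3 × 10^3 N.

2.3 × 10^3 N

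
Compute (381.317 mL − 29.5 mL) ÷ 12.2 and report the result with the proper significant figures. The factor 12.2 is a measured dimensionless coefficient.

381.317 mL − 29.5 mL = 351.817 mL; the difference is limited to 1 decimal place (4 s.f.).
Carrying full precision, 351.817 ÷ 12.2 = 28.8374590164… mL; 12.2 has 3 s.f., so the result keeps min(4, 3) = 3 s.f.
Rounded to 3 significant figures: 28.8 mL.

28.8 mL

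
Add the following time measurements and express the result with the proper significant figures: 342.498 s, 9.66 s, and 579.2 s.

931.4 s

342.498 s + 9.66 s + 579.2 s = 931.358 s.
Addition/subtraction keeps the fewest decimal places: 342.498 → 3 decimal places, 9.66 → 2 decimal places, 579.2 → 1 decimal place; limit is 1.
Rounded to 1 decimal place: 931.4 s.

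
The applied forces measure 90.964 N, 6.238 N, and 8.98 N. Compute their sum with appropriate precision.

106.18 N

90.964 N + 6.238 N + 8.98 N = 106.182 N.
Addition/subtraction keeps the fewest decimal places: 90.964 → 3 decimal places, 6.238 → 3 decimal places, 8.98 → 2 decimal places; limit is 2.
Rounded to 2 decimal places: 106.18 N.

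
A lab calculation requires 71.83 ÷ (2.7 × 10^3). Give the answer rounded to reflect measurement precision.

71.83 ÷ (2.7 × 10^3) = 0.0266037037037…
Multiplication/division keeps the fewest significant figures: 71.83 → 4 s.f., 2.7 × 10^3 → 2 s.f.; limit is 2.
Rounded to 2 significant figures: 0.027.

0.027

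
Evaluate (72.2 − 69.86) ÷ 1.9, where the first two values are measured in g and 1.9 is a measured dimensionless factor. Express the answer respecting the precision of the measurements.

72.2 g − 69.86 g = 2.34 g; the difference is limited to 1 decimal place (2 s.f.).
Carrying full precision, 2.34 ÷ 1.9 = 1.23157894737… g; 1.9 has 2 s.f., so the result keeps min(2, 2) = 2 s.f.
Rounded to 2 significant figures: 1.2 g.

1.2 g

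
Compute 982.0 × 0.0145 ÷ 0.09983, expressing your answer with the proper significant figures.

982.0 × 0.0145 ÷ 0.09983 = 142.632475208…
Multiplication/division keeps the fewest significant figures: 982.0 → 4 s.f., 0.0145 → 3 s.f., 0.09983 → 4 s.f.; limit is 3.
Rounded to 3 significant figures: 1.43 × 10².

1.43 × 10²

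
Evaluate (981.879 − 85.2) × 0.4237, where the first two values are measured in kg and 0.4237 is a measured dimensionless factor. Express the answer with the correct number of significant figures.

981.879 kg − 85.2 kg = 896.679 kg; the difference is limited to 1 decimal place (4 s.f.).
Carrying full precision, 896.679 × 0.4237 = 379.9228923 kg; 0.4237 has 4 s.f., so the result keeps min(4, 4) = 4 s.f.
Rounded to 4 significant figures: 379.9 kg.

379.9 kg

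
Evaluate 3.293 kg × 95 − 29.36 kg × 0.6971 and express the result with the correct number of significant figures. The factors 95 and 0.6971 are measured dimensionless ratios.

2.9 × 10^2 kg

3.293 × 95 = 312.835 → 3.1 × 10^2 kg (2 s.f., last digit at the 10^1 place).
29.36 × 0.6971 = 20.466856 → 20.47 kg (4 s.f., last digit at the 10^-2 place).
Difference: 292.368144 kg; keep the coarser place, 10^1.
Result: 2.9 × 10^2 kg.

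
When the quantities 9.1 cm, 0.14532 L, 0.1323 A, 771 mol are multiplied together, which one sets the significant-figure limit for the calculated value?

9.1 cm → 2 s.f.; 0.14532 L → 5 s.f.; 0.1323 A → 4 s.f.; 771 mol → 3 s.f.
The fewest is 2 significant figures, from 9.1 cm.

9.1 cm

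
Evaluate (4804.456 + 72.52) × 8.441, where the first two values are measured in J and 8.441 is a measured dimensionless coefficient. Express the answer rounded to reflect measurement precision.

4804.456 J + 72.52 J = 4876.976 J; the sum is limited to 2 decimal places (6 s.f.).
Carrying full precision, 4876.976 × 8.441 = 41166.554416 J; 8.441 has 4 s.f., so the result keeps min(6, 4) = 4 s.f.
Rounded to 4 significant figures: 4.117 × 10⁴ J.

4.117 × 10⁴ J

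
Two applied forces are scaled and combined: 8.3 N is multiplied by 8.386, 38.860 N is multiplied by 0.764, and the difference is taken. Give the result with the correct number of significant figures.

4.0 × 10¹ N

8.3 × 8.386 = 69.6038 → 7.0 × 10¹ N (2 s.f., last digit at the 10^0 place).
38.860 × 0.764 = 29.68904 → 29.7 N (3 s.f., last digit at the 10^-1 place).
Difference: 39.91476 N; keep the coarser place, 10^0.
Result: 4.0 × 10¹ N.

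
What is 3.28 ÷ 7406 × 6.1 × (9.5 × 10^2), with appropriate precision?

3.28 ÷ 7406 × 6.1 × (9.5 × 10^2) = 2.56651363759…
Multiplication/division keeps the fewest significant figures: 3.28 → 3 s.f., 7406 → 4 s.f., 6.1 → 2 s.f., 9.5 × 10^2 → 2 s.f.; limit is 2.
Rounded to 2 significant figures: 2.6.

2.6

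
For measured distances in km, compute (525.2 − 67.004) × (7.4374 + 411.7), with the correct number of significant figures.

525.2 − 67.004 = 458.196, limited to 1 d.p. → 4 s.f.; 7.4374 + 411.7 = 419.1374, limited to 1 d.p. → 4 s.f.
Carrying full precision, 458.196 × 419.1374 = 192047.08013…; keep min(4, 4) = 4 s.f.
Rounded to 4 significant figures: 1.920 × 10^5 km².

1.920 × 10^5 km²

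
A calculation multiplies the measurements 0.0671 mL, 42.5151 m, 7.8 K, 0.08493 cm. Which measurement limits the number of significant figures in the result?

7.8 K

0.0671 mL → 3 s.f.; 42.5151 m → 6 s.f.; 7.8 K → 2 s.f.; 0.08493 cm → 4 s.f.
The fewest is 2 significant figures, from 7.8 K.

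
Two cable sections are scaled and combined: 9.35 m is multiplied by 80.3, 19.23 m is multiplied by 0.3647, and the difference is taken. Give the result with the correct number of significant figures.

744 m

9.35 × 80.3 = 750.805 → 7.51 × 10² m (3 s.f., last digit at the 10^0 place).
19.23 × 0.3647 = 7.013181 → 7.013 m (4 s.f., last digit at the 10^-3 place).
Difference: 743.791819 m; keep the coarser place, 10^0.
Result: 744 m.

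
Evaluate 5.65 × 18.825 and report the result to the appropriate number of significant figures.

1.06 × 10²

5.65 × 18.825 = 106.36125
Multiplication/division keeps the fewest significant figures: 5.65 → 3 s.f., 18.825 → 5 s.f.; limit is 3.
Rounded to 3 significant figures: 1.06 × 10².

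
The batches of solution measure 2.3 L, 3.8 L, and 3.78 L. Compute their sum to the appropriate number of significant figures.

9.9 L

2.3 L + 3.8 L + 3.78 L = 9.88 L.
Addition/subtraction keeps the fewest decimal places: 2.3 → 1 decimal place, 3.8 → 1 decimal place, 3.78 → 2 decimal places; limit is 1.
Rounded to 1 decimal place: 9.9 L.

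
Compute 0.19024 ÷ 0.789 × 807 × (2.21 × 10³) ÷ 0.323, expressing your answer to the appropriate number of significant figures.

0.19024 ÷ 0.789 × 807 × (2.21 × 10³) ÷ 0.323 = 1331337.36242…
Multiplication/division keeps the fewest significant figures: 0.19024 → 5 s.f., 0.789 → 3 s.f., 807 → 3 s.f., 2.21 × 10³ → 3 s.f., 0.323 → 3 s.f.; limit is 3.
Rounded to 3 significant figures: 1.33 × 10⁶.

1.33 × 10⁶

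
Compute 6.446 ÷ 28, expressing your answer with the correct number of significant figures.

0.23

6.446 ÷ 28 = 0.230214285714…
Multiplication/division keeps the fewest significant figures: 6.446 → 4 s.f., 28 → 2 s.f.; limit is 2.
Rounded to 2 significant figures: 0.23.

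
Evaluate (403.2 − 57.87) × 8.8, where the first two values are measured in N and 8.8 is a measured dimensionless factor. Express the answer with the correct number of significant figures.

403.2 N − 57.87 N = 345.33 N; the difference is limited to 1 decimal place (4 s.f.).
Carrying full precision, 345.33 × 8.8 = 3038.904 N; 8.8 has 2 s.f., so the result keeps min(4, 2) = 2 s.f.
Rounded to 2 significant figures: 3.0 × 10^3 N.

3.0 × 10^3 N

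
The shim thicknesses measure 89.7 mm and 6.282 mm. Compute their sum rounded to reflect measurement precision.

96.0 mm

89.7 mm + 6.282 mm = 95.982 mm.
Addition/subtraction keeps the fewest decimal places: 89.7 → 1 decimal place, 6.282 → 3 decimal places; limit is 1.
Rounded to 1 decimal place: 96.0 mm.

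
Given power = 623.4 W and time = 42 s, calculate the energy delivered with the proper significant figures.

energy delivered = 623.4 W × 42 s = 26182.8 J.
623.4 has 4 significant figures; 42 has 2.
Division/multiplication keeps the fewest: 2 significant figures.
Rounded: 2.6 × 10⁴ J.

2.6 × 10⁴ J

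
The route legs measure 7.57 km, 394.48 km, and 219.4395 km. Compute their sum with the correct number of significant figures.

621.49 km

7.57 km + 394.48 km + 219.4395 km = 621.4895 km.
Addition/subtraction keeps the fewest decimal places: 7.57 → 2 decimal places, 394.48 → 2 decimal places, 219.4395 → 4 decimal places; limit is 2.
Rounded to 2 decimal places: 621.49 km.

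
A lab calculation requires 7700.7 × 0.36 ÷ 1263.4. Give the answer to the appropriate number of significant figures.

2.2

7700.7 × 0.36 ÷ 1263.4 = 2.19427892987…
Multiplication/division keeps the fewest significant figures: 7700.7 → 5 s.f., 0.36 → 2 s.f., 1263.4 → 5 s.f.; limit is 2.
Rounded to 2 significant figures: 2.2.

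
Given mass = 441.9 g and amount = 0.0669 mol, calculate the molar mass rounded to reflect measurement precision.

6.61 × 10^3 g/mol

molar mass = 441.9 g ÷ 0.0669 mol = 6605.38116592… g/mol.
441.9 has 4 significant figures; 0.0669 has 3.
Division/multiplication keeps the fewest: 3 significant figures.
Rounded: 6.61 × 10^3 g/mol.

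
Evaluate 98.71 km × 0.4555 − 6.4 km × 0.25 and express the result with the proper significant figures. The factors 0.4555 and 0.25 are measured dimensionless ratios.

43.4 km

98.71 × 0.4555 = 44.962405 → 44.96 km (4 s.f., last digit at the 10^-2 place).
6.4 × 0.25 = 1.6 → 1.6 km (2 s.f., last digit at the 10^-1 place).
Difference: 43.362405 km; keep the coarser place, 10^-1.
Result: 43.4 km.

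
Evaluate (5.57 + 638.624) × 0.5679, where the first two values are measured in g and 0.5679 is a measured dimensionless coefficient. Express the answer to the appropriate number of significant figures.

5.57 g + 638.624 g = 644.194 g; the sum is limited to 2 decimal places (5 s.f.).
Carrying full precision, 644.194 × 0.5679 = 365.8377726 g; 0.5679 has 4 s.f., so the result keeps min(5, 4) = 4 s.f.
Rounded to 4 significant figures: 365.8 g.

365.8 g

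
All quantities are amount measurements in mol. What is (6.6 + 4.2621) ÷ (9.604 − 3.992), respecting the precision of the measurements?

1.94

6.6 + 4.2621 = 10.8621, limited to 1 d.p. → 3 s.f.; 9.604 − 3.992 = 5.612, limited to 3 d.p. → 4 s.f.
Carrying full precision, 10.8621 ÷ 5.612 = 1.93551318603…; keep min(3, 4) = 3 s.f.
Rounded to 3 significant figures: 1.94.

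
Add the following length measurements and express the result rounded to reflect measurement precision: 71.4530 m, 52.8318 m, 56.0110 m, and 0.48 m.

71.4530 m + 52.8318 m + 56.0110 m + 0.48 m = 180.7758 m.
Addition/subtraction keeps the fewest decimal places: 71.4530 → 4 decimal places, 52.8318 → 4 decimal places, 56.0110 → 4 decimal places, 0.48 → 2 decimal places; limit is 2.
Rounded to 2 decimal places: 180.78 m.

180.78 m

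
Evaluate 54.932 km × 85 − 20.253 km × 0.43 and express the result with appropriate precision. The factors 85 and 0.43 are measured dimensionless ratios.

4.7 × 10^3 km

54.932 × 85 = 4669.22 → 4.7 × 10^3 km (2 s.f., last digit at the 10^2 place).
20.253 × 0.43 = 8.70879 → 8.7 km (2 s.f., last digit at the 10^-1 place).
Difference: 4660.51121 km; keep the coarser place, 10^2.
Result: 4.7 × 10^3 km.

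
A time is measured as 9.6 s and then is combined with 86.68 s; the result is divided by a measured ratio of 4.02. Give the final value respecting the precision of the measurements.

9.6 s + 86.68 s = 96.28 s; the sum is limited to 1 decimal place (3 s.f.).
Carrying full precision, 96.28 ÷ 4.02 = 23.9502487562… s; 4.02 has 3 s.f., so the result keeps min(3, 3) = 3 s.f.
Rounded to 3 significant figures: 24.0 s.

24.0 s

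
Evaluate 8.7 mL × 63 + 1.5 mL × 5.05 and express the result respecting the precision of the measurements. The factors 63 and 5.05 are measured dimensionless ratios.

8.7 × 63 = 548.1 → 5.5 × 10^2 mL (2 s.f., last digit at the 10^1 place).
1.5 × 5.05 = 7.575 → 7.6 mL (2 s.f., last digit at the 10^-1 place).
Sum: 555.675 mL; keep the coarser place, 10^1.
Result: 5.6 × 10^2 mL.

5.6 × 10^2 mL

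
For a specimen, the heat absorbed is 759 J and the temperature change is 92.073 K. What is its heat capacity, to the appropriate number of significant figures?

heat capacity = 759 J ÷ 92.073 K = 8.24345899449… J/K.
759 has 3 significant figures; 92.073 has 5.
Division/multiplication keeps the fewest: 3 significant figures.
Rounded: 8.24 J/K.

8.24 J/K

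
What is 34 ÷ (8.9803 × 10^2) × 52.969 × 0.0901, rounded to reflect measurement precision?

0.18

34 ÷ (8.9803 × 10^2) × 52.969 × 0.0901 = 0.180690215917…
Multiplication/division keeps the fewest significant figures: 34 → 2 s.f., 8.9803 × 10^2 → 5 s.f., 52.969 → 5 s.f., 0.0901 → 3 s.f.; limit is 2.
Rounded to 2 significant figures: 0.18.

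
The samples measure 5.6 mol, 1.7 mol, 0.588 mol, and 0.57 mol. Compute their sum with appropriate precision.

5.6 mol + 1.7 mol + 0.588 mol + 0.57 mol = 8.458 mol.
Addition/subtraction keeps the fewest decimal places: 5.6 → 1 decimal place, 1.7 → 1 decimal place, 0.588 → 3 decimal places, 0.57 → 2 decimal places; limit is 1.
Rounded to 1 decimal place: 8.5 mol.

8.5 mol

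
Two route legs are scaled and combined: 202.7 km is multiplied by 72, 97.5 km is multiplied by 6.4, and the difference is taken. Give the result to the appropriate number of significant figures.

202.7 × 72 = 14594.4 → 1.5 × 10^4 km (2 s.f., last digit at the 10^3 place).
97.5 × 6.4 = 624 → 6.2 × 10^2 km (2 s.f., last digit at the 10^1 place).
Difference: 13970.4 km; keep the coarser place, 10^3.
Result: 1.4 × 10^4 km.

1.4 × 10^4 km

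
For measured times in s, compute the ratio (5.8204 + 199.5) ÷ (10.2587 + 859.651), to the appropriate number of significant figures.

0.2360

5.8204 + 199.5 = 205.3204, limited to 1 d.p. → 4 s.f.; 10.2587 + 859.651 = 869.9097, limited to 3 d.p. → 6 s.f.
Carrying full precision, 205.3204 ÷ 869.9097 = 0.236024957533…; keep min(4, 6) = 4 s.f.
Rounded to 4 significant figures: 0.2360.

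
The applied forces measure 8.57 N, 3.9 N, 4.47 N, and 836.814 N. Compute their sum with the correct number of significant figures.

8.57 N + 3.9 N + 4.47 N + 836.814 N = 853.754 N.
Addition/subtraction keeps the fewest decimal places: 8.57 → 2 decimal places, 3.9 → 1 decimal place, 4.47 → 2 decimal places, 836.814 → 3 decimal places; limit is 1.
Rounded to 1 decimal place: 8.538 × 10^2 N.

8.538 × 10^2 N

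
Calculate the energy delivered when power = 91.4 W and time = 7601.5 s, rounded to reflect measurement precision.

6.95 × 10^5 J

energy delivered = 91.4 W × 7601.5 s = 694777.1 J.
91.4 has 3 significant figures; 7601.5 has 5.
Division/multiplication keeps the fewest: 3 significant figures.
Rounded: 6.95 × 10^5 J.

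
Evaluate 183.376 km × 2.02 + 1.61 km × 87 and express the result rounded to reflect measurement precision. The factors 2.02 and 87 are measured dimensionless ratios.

183.376 × 2.02 = 370.41952 → 370. km (3 s.f., last digit at the 10^0 place).
1.61 × 87 = 140.07 → 1.4 × 10^2 km (2 s.f., last digit at the 10^1 place).
Sum: 510.48952 km; keep the coarser place, 10^1.
Result: 5.1 × 10^2 km.

5.1 × 10^2 km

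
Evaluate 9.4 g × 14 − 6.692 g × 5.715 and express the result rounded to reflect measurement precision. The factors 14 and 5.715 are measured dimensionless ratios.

9.4 × 14 = 131.6 → 1.3 × 10² g (2 s.f., last digit at the 10^1 place).
6.692 × 5.715 = 38.24478 → 38.24 g (4 s.f., last digit at the 10^-2 place).
Difference: 93.35522 g; keep the coarser place, 10^1.
Result: 9 × 10¹ g.

9 × 10¹ g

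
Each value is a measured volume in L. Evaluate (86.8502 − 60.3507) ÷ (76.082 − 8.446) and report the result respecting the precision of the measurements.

86.8502 − 60.3507 = 26.4995, limited to 4 d.p. → 6 s.f.; 76.082 − 8.446 = 67.636, limited to 3 d.p. → 5 s.f.
Carrying full precision, 26.4995 ÷ 67.636 = 0.391795789225…; keep min(6, 5) = 5 s.f.
Rounded to 5 significant figures: 0.39180.

0.39180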